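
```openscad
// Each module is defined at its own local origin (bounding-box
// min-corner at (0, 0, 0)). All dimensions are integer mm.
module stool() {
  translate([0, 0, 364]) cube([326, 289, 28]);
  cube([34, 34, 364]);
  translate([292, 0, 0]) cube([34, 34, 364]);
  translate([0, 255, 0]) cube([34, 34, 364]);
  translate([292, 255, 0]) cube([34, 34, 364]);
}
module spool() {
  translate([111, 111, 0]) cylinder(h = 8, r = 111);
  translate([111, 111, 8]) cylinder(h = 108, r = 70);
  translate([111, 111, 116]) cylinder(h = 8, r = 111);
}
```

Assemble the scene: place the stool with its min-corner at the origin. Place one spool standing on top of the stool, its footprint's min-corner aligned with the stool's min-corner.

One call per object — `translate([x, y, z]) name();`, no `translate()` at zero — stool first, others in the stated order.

stool();
translate([0, 0, 392]) spool();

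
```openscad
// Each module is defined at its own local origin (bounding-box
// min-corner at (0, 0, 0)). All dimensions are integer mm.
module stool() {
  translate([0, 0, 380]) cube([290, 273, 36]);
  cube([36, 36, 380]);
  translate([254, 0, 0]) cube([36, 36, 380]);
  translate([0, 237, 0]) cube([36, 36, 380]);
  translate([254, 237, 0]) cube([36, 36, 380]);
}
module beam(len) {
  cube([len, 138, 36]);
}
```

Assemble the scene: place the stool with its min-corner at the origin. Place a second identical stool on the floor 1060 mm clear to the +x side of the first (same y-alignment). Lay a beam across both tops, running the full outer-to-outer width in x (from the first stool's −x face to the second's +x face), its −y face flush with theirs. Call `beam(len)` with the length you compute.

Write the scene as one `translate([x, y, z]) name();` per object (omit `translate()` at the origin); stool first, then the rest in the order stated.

stool();
translate([1350, 0, 0]) stool();
translate([0, 0, 416]) beam(1640);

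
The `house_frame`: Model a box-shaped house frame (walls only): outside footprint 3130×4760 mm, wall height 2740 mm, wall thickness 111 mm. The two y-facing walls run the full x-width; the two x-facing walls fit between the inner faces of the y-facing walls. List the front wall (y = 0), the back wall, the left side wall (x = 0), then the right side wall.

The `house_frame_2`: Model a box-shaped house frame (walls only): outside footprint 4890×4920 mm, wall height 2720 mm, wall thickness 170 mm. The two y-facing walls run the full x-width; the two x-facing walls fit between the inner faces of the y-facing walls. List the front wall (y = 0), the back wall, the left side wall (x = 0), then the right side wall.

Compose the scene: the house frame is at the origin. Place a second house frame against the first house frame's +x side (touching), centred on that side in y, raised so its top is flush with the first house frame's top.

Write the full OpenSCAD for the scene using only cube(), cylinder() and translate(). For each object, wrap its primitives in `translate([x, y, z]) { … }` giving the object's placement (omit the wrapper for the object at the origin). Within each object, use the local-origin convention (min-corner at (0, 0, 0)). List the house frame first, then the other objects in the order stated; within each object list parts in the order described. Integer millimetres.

cube([3130, 111, 2740]);
translate([0, 4649, 0]) cube([3130, 111, 2740]);
translate([0, 111, 0]) cube([111, 4538, 2740]);
translate([3019, 111, 0]) cube([111, 4538, 2740]);
translate([3130, -80, 20]) {
  cube([4890, 170, 2720]);
  translate([0, 4750, 0]) cube([4890, 170, 2720]);
  translate([0, 170, 0]) cube([170, 4580, 2720]);
  translate([4720, 170, 0]) cube([170, 4580, 2720]);
}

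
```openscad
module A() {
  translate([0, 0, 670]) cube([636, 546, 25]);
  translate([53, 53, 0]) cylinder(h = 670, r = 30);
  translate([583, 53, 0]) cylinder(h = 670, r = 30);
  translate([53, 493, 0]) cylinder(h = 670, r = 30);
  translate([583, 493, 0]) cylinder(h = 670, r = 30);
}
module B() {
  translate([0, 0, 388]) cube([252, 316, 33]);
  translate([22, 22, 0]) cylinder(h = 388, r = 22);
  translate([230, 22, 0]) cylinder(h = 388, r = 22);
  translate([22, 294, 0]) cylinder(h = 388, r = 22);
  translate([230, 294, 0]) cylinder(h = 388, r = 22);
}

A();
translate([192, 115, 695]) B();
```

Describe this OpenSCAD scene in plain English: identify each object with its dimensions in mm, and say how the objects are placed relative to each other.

A is a table: top 636 mm (x) × 546 mm (y), 25 mm thick, upper face at z = 695 mm, on four round legs of 60 mm diameter, each leg's bounding box inset 23 mm from the nearest pair of top edges, running from z = 0 to the bottom of the top.

B is a simple wooden stool: a rectangular seat 252 mm (x) by 316 mm (y), 33 mm thick, top face at z = 421 mm, on four round legs, each 44 mm in diameter. The legs rest on z = 0, each leg's axis is inset half a diameter from the nearest pair of seat edges (so the leg's bounding box is flush with the corner).

The stool is on top of the table, centred.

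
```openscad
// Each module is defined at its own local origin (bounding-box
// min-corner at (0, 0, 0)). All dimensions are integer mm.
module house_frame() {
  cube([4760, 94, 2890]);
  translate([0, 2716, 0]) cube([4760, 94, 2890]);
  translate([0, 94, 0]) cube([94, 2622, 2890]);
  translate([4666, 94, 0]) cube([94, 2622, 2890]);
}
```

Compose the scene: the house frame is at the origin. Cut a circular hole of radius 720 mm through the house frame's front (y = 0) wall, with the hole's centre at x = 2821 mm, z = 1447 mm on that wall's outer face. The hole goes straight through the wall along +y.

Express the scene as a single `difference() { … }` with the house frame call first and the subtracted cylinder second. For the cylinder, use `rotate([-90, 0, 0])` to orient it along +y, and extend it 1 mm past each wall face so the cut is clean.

difference() {
  house_frame();
  translate([2821, -1, 1447]) rotate([-90, 0, 0]) cylinder(h = 96, r = 720);
}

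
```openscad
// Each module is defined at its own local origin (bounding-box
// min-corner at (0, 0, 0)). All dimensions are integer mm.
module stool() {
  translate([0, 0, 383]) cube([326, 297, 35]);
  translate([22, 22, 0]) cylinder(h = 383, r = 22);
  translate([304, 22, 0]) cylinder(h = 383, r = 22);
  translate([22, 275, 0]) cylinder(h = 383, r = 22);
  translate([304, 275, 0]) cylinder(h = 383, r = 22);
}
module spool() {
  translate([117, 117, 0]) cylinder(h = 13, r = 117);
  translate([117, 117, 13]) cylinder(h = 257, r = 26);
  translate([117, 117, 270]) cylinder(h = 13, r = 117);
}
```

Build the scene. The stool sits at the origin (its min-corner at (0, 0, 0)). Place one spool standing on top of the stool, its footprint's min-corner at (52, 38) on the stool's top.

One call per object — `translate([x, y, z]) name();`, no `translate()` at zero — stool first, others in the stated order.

stool();
translate([52, 38, 418]) spool();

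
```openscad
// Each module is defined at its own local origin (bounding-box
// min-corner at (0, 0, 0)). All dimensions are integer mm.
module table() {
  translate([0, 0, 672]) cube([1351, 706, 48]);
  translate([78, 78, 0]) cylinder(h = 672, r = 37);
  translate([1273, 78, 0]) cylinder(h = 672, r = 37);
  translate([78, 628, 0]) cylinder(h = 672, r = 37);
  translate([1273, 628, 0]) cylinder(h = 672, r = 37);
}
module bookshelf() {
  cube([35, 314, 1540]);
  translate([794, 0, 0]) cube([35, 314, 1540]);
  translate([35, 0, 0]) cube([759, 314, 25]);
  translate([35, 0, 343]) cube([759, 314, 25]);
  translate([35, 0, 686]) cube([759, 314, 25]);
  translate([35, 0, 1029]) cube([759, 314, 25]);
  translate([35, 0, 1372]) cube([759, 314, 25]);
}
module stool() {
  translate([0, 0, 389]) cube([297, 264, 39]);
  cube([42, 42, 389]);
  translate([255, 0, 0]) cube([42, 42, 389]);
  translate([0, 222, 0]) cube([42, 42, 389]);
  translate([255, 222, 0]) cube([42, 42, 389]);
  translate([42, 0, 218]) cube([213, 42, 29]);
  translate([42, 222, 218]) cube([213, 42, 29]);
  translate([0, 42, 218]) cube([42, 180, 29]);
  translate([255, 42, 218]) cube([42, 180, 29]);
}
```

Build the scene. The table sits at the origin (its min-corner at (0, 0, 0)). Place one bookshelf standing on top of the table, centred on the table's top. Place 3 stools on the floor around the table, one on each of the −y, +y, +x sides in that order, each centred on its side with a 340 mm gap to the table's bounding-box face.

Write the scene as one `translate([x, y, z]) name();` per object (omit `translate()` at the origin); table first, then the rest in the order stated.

table();
translate([261, 196, 720]) bookshelf();
translate([527, -604, 0]) stool();
translate([527, 1046, 0]) stool();
translate([1691, 221, 0]) stool();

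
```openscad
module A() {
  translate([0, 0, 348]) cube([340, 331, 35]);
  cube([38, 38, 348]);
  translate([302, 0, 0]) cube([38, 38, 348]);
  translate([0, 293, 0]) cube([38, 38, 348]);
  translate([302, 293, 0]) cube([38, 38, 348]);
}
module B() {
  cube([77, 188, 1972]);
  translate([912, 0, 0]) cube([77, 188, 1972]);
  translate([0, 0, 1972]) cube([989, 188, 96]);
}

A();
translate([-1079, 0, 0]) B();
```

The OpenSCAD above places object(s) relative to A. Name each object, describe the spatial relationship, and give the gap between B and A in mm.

The door frame's nearest face is 90 mm from the stool's −x face.

A is a stool. B is a door frame. The door frame is on the floor beside the stool on its −x side. The gap between the door frame and the stool is 90 mm.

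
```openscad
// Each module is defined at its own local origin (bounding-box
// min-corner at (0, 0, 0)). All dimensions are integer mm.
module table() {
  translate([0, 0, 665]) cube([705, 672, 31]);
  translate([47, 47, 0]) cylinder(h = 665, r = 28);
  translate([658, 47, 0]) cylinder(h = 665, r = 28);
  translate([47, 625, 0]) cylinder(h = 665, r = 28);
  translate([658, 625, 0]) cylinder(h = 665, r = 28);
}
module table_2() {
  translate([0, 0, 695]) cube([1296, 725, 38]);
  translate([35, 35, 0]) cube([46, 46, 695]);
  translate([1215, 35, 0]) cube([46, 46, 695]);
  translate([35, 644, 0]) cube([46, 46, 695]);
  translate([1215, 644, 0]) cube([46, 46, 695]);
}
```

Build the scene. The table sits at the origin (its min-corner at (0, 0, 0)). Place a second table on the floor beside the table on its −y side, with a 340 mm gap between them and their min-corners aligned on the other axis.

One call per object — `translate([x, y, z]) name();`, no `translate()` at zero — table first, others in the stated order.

table();
translate([0, -1065, 0]) table_2();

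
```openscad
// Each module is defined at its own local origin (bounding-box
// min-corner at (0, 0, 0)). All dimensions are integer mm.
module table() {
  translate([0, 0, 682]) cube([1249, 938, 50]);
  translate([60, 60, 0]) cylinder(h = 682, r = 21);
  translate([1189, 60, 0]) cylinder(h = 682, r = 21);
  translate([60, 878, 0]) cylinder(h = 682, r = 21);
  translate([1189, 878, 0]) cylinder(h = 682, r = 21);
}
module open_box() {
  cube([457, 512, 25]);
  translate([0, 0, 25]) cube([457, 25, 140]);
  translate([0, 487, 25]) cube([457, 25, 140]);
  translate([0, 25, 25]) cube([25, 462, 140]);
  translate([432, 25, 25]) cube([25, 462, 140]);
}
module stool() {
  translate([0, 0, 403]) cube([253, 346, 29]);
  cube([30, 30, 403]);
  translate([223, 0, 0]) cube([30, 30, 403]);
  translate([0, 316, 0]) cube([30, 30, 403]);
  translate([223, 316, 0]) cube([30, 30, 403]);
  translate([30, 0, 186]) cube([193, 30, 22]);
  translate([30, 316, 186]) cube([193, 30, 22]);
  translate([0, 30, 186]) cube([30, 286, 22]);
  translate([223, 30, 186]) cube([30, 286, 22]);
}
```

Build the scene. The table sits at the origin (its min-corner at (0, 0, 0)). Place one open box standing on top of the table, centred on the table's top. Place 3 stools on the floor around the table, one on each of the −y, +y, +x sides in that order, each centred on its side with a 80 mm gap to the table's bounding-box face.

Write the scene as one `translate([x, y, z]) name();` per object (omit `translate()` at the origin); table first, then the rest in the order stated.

table();
translate([396, 213, 732]) open_box();
translate([498, -426, 0]) stool();
translate([498, 1018, 0]) stool();
translate([1329, 296, 0]) stool();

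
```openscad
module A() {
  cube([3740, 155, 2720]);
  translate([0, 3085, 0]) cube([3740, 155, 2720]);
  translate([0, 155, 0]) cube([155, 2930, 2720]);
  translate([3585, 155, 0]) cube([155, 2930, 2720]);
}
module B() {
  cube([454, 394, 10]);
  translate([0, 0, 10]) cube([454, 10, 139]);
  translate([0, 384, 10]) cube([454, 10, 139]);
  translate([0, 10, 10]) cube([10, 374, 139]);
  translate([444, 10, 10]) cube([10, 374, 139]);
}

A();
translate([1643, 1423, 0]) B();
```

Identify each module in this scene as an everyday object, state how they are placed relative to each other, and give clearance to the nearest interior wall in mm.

Clearances: x = 1488, y = 1268; minimum 1268 mm.

A is a house frame. B is an open box. The open box sits inside the house frame, centred. The clearance to the nearest interior wall is 1268 mm.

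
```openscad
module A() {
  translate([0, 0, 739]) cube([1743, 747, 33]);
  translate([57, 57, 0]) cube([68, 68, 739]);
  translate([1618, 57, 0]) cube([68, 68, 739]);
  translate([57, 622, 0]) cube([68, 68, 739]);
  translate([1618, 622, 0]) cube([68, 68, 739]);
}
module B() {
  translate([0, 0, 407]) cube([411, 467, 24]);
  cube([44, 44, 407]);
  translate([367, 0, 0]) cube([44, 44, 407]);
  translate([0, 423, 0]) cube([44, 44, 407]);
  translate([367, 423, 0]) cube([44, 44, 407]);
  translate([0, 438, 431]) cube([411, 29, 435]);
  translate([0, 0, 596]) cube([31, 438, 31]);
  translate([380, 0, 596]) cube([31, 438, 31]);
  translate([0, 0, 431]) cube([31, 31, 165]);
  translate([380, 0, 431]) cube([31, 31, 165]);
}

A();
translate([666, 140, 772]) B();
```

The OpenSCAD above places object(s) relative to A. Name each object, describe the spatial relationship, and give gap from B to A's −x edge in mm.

The chair's min-x is at 666; the table's min-x is 0; gap = 666 mm.

A is a table. B is a chair. The chair is on top of the table, centred. The gap from the chair to the table's −x edge is 666 mm.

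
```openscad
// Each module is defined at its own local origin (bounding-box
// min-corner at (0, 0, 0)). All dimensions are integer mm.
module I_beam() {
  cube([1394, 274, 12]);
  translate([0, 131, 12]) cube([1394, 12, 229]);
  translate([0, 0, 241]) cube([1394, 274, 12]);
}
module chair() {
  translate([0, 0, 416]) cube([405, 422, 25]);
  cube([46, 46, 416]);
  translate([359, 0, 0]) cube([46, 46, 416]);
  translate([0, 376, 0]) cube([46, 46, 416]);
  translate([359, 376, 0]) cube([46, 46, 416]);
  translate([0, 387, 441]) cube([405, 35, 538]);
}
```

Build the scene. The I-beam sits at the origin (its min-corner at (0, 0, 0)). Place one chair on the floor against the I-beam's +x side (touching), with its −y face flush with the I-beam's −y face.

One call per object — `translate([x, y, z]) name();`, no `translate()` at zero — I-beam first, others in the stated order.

I_beam();
translate([1394, 0, 0]) chair();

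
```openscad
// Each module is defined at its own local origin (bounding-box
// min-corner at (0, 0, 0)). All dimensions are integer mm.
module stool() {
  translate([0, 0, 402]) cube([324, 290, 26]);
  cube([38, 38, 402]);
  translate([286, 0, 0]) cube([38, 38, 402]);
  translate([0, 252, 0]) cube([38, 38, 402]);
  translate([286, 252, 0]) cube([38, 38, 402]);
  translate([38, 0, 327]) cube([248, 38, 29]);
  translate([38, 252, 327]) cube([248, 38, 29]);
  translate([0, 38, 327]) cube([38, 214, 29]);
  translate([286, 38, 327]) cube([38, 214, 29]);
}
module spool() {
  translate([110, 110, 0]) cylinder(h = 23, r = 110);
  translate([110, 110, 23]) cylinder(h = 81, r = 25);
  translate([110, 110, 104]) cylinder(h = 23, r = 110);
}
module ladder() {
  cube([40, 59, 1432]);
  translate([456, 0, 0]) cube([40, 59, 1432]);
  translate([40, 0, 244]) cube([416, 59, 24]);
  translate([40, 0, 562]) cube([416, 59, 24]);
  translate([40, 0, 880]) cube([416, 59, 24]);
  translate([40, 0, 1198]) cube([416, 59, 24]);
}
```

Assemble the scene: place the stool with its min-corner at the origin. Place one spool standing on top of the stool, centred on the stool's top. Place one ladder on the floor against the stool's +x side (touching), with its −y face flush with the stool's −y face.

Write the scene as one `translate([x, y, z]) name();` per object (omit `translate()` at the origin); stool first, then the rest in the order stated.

stool();
translate([52, 35, 428]) spool();
translate([324, 0, 0]) ladder();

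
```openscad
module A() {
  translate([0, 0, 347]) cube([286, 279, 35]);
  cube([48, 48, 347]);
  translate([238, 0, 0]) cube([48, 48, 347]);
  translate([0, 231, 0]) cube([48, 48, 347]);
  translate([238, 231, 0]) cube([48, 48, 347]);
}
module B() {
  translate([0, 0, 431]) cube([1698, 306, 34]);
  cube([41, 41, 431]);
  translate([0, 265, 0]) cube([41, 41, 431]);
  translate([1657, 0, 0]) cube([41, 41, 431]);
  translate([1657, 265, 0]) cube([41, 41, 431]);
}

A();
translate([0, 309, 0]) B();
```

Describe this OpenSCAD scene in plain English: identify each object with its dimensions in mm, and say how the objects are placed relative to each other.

A is a four-legged stool. The seat is 286×279 mm, 35 mm thick, top at z = 382 mm. It stands on four square legs, each 48×48 mm in cross-section, from z = 0 to the seat underside, each flush with a corner of the seat.

B is a long wooden bench with a 1698 mm (x) × 306 mm (y) seat, 34 mm thick, its top surface 465 mm above the floor. Four 41 mm square legs at the seat corners, flush with the edges, run from z = 0 to the seat underside.

The bench is on the floor beside the stool on its +y side.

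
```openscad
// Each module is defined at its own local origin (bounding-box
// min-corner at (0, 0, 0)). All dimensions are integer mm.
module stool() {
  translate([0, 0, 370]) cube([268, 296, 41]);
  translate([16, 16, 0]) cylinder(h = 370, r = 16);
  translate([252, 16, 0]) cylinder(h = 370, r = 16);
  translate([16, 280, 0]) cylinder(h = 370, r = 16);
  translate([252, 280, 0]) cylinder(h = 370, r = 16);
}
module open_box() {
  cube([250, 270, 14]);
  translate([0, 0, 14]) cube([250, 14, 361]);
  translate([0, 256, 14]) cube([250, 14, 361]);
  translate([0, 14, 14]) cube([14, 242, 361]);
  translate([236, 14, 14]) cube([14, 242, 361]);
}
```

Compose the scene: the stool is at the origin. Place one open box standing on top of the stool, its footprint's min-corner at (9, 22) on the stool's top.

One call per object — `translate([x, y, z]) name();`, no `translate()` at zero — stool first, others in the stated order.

stool();
translate([9, 22, 411]) open_box();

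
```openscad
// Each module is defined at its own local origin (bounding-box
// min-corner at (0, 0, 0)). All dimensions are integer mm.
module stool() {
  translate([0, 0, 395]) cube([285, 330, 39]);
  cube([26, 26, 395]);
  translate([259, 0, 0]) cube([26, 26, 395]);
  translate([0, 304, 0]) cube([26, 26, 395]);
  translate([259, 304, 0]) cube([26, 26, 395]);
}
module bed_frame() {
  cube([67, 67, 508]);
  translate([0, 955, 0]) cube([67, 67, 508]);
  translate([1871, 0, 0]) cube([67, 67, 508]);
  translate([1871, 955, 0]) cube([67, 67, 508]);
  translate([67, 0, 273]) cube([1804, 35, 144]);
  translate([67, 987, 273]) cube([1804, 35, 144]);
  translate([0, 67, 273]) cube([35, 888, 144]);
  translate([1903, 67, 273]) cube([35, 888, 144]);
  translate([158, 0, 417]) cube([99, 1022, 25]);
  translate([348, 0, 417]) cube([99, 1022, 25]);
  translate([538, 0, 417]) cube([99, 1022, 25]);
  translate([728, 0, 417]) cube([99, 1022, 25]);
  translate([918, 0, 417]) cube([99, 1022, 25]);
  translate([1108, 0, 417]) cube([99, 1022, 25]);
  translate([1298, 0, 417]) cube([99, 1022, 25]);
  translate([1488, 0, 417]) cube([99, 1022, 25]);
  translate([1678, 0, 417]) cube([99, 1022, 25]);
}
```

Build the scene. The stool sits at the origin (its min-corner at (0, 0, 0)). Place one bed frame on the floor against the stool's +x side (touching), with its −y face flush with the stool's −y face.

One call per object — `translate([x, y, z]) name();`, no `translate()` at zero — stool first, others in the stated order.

stool();
translate([285, 0, 0]) bed_frame();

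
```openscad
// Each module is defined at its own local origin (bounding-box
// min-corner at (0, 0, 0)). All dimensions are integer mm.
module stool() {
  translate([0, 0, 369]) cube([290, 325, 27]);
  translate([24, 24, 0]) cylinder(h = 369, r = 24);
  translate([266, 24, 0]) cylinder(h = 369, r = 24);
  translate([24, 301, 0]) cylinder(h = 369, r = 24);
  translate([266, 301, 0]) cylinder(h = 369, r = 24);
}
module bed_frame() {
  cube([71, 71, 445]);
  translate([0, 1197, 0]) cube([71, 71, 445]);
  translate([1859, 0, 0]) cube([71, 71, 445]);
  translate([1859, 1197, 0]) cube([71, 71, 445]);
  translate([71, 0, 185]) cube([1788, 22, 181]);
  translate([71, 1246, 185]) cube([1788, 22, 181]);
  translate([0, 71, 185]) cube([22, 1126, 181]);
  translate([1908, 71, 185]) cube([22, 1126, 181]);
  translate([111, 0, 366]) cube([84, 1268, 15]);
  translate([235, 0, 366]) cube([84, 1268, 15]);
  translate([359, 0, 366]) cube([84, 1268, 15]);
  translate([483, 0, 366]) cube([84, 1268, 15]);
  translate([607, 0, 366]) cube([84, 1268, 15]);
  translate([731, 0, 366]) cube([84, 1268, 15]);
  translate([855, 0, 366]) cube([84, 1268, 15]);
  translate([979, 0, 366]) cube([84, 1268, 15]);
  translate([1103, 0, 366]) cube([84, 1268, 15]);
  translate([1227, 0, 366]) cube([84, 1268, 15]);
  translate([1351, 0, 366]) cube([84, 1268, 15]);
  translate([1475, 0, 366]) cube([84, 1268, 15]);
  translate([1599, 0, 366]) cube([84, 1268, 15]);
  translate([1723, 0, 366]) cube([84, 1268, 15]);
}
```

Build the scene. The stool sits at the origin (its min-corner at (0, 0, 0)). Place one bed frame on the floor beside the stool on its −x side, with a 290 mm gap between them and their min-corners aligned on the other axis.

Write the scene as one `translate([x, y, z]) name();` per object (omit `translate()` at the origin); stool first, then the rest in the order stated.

stool();
translate([-2220, 0, 0]) bed_frame();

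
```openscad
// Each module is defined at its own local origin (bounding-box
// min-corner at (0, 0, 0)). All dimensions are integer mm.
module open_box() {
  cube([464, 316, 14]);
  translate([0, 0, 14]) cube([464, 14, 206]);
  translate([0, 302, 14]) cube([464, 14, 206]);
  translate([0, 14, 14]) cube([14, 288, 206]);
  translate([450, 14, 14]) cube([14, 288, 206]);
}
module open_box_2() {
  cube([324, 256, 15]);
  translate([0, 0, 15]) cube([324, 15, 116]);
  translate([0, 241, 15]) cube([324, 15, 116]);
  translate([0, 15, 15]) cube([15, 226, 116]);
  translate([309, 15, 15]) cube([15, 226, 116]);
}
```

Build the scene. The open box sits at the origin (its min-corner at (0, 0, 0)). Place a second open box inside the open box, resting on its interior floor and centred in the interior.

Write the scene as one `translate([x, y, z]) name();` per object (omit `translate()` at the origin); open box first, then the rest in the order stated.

open_box();
translate([70, 30, 14]) open_box_2();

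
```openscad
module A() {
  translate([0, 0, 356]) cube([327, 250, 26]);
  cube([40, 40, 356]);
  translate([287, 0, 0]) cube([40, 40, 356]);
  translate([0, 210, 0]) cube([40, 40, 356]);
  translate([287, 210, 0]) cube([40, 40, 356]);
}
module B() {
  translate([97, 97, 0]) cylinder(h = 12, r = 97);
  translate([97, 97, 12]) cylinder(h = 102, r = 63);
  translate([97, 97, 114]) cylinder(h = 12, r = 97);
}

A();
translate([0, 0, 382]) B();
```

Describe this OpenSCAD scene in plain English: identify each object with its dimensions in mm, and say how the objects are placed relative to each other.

A is a four-legged stool. The seat is a 327×250×26 mm slab whose top surface is at z = 382 mm; four square legs, each 40×40 mm in cross-section, run from the floor (z = 0) to the underside of the seat, each flush with a corner of the seat.

B is a spool: two coaxial disc flanges of radius 97 mm and thickness 12 mm, joined by a core cylinder of radius 63 mm and height 102 mm. The lower flange rests on z = 0 and the three cylinders share a vertical axis.

The spool is on top of the stool.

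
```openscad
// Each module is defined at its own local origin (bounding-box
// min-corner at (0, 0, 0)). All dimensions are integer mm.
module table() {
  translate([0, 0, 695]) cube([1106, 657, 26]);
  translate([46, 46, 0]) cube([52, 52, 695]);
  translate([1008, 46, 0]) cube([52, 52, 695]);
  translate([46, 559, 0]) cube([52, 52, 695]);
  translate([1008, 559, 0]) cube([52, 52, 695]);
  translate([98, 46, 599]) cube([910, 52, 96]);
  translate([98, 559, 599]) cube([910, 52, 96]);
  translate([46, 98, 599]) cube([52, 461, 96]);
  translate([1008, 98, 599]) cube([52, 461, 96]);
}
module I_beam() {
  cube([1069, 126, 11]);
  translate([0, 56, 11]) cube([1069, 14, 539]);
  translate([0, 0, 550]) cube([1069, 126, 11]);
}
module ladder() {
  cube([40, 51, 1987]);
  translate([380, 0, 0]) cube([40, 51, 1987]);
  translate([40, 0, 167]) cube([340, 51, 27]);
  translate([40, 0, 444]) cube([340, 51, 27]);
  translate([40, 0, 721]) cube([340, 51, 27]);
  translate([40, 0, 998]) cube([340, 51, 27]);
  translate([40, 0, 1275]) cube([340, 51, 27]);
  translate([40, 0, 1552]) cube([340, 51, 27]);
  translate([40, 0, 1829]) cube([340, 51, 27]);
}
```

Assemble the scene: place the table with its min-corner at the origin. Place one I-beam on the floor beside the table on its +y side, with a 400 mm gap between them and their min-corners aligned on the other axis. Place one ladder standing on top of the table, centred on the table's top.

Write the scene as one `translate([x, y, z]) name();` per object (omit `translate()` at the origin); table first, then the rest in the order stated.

table();
translate([0, 1057, 0]) I_beam();
translate([343, 303, 721]) ladder();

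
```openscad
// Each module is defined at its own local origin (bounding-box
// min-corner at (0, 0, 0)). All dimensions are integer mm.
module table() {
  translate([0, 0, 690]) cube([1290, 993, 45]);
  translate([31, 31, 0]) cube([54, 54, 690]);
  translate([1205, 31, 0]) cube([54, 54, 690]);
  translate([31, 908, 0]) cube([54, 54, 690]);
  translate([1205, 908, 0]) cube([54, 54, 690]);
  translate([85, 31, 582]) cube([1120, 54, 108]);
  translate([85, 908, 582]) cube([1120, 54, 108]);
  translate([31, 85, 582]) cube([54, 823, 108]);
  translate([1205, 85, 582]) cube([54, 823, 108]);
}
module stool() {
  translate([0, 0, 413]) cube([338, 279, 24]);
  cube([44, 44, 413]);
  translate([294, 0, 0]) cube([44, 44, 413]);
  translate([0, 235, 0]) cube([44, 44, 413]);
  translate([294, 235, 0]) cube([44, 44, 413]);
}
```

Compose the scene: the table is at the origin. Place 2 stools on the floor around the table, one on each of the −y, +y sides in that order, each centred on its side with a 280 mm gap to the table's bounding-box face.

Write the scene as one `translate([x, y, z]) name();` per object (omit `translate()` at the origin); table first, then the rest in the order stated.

table();
translate([476, -559, 0]) stool();
translate([476, 1273, 0]) stool();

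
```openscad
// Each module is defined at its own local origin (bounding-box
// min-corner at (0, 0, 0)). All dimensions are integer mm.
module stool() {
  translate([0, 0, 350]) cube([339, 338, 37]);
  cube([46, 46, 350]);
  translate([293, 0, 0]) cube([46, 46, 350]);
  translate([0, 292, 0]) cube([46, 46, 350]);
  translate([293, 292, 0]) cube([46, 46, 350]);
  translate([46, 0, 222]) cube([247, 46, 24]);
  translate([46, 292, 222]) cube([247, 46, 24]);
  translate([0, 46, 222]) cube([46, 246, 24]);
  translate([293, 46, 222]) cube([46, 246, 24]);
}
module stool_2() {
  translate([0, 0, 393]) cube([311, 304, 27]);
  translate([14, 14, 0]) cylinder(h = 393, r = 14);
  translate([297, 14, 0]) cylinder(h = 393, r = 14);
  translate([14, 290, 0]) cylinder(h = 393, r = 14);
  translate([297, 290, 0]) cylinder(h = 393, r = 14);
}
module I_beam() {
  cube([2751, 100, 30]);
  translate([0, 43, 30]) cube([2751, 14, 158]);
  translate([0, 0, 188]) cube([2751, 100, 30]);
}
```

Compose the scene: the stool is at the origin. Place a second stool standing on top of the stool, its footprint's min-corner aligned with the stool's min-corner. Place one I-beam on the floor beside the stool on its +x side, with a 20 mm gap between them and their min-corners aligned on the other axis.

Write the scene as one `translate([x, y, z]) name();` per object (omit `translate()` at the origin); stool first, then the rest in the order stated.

stool();
translate([0, 0, 387]) stool_2();
translate([359, 0, 0]) I_beam();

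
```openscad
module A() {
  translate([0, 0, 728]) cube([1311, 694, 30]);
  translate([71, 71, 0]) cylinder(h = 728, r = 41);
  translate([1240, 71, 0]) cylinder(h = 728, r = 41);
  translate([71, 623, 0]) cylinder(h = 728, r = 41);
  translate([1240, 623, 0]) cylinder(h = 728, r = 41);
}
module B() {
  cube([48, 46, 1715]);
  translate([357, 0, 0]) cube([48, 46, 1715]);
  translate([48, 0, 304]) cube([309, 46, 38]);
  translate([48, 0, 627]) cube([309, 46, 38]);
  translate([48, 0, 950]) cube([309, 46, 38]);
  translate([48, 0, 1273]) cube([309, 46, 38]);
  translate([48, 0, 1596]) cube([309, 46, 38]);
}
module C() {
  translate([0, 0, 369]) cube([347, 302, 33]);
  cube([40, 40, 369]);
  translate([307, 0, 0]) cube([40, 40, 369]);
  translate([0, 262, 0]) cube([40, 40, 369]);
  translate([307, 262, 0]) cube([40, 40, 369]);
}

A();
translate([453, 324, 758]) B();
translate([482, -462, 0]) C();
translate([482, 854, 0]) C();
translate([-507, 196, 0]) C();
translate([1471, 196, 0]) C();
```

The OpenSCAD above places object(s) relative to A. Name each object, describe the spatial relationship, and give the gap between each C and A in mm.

A is a table. B is a ladder. C is a stool. The ladder is on top of the table, centred. Four stools sit around the table at the −y, +y, −x, +x sides. The gap between each stool and the table is 160 mm.

Each stool's nearest face is 160 mm from the table's bounding box.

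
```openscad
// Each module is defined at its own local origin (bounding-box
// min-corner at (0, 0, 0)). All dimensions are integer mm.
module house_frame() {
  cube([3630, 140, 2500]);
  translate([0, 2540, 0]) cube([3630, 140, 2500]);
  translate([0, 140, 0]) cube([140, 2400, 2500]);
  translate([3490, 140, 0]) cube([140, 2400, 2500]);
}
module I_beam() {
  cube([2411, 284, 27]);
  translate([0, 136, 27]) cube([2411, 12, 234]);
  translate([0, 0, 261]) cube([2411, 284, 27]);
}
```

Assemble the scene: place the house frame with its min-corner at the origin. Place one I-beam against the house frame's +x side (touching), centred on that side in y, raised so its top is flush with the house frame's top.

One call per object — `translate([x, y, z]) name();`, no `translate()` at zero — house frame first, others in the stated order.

house_frame();
translate([3630, 1198, 2212]) I_beam();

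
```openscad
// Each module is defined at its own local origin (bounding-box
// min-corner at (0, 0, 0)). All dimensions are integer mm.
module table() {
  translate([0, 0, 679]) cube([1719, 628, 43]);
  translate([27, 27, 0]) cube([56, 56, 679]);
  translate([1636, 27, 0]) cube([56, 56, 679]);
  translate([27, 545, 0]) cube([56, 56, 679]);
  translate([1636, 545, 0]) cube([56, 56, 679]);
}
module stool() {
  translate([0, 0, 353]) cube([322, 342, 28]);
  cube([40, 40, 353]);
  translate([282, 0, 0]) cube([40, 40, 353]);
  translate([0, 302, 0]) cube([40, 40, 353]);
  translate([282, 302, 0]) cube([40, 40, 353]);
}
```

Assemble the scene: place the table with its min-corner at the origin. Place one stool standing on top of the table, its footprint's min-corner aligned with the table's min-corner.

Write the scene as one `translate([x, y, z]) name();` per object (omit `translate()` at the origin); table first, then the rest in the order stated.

table();
translate([0, 0, 722]) stool();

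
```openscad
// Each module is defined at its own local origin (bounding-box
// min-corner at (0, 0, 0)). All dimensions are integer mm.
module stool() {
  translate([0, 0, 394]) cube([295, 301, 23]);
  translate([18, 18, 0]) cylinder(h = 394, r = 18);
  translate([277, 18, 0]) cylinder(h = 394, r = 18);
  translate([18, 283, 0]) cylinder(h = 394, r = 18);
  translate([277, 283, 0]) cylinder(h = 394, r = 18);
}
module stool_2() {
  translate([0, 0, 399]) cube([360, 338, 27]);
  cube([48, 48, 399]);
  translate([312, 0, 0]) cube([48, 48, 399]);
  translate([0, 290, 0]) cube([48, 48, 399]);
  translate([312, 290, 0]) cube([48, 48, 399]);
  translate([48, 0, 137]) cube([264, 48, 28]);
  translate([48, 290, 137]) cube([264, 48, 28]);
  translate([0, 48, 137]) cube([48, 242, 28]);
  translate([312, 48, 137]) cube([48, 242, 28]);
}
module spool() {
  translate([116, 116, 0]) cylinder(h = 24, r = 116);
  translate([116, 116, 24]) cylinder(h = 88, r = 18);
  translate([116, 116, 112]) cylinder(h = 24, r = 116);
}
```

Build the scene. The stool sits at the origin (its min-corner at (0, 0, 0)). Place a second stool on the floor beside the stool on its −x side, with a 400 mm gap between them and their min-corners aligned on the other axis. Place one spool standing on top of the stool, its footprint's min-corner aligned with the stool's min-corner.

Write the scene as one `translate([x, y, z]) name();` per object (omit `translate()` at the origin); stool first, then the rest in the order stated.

stool();
translate([-760, 0, 0]) stool_2();
translate([0, 0, 417]) spool();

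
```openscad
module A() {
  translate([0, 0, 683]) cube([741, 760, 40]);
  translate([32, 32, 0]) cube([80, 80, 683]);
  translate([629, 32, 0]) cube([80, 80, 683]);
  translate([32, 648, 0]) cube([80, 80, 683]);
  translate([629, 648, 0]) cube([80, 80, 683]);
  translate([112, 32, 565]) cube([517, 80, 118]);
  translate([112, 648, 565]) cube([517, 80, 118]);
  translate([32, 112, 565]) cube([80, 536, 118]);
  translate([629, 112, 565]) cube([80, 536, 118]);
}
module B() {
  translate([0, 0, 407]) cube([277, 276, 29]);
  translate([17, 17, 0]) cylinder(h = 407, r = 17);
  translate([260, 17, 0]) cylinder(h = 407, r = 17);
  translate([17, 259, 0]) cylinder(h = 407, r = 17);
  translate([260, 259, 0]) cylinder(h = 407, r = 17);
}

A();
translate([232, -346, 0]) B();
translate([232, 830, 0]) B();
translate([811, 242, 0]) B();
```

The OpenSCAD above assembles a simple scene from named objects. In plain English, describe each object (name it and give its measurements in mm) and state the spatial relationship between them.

A is a rectangular dining table. The top is 741×760×40 mm with its upper surface at z = 723 mm. It stands on four 80×80 mm square legs, each inset 32 mm from the nearest pair of top edges, running from the floor to the underside of the top. Four apron rails, 80 mm thick and 118 mm tall, run between adjacent legs with their top edges flush with the underside of the top and their outer faces flush with the legs' outer faces.

B is a four-legged stool. The seat is a 277×276×29 mm slab whose top surface is at z = 436 mm; four round legs, each 34 mm in diameter, run from the floor (z = 0) to the underside of the seat, each leg's axis is inset half a diameter from the nearest pair of seat edges (so the leg's bounding box is flush with the corner).

Three stools sit around the table at the −y, +y, +x sides.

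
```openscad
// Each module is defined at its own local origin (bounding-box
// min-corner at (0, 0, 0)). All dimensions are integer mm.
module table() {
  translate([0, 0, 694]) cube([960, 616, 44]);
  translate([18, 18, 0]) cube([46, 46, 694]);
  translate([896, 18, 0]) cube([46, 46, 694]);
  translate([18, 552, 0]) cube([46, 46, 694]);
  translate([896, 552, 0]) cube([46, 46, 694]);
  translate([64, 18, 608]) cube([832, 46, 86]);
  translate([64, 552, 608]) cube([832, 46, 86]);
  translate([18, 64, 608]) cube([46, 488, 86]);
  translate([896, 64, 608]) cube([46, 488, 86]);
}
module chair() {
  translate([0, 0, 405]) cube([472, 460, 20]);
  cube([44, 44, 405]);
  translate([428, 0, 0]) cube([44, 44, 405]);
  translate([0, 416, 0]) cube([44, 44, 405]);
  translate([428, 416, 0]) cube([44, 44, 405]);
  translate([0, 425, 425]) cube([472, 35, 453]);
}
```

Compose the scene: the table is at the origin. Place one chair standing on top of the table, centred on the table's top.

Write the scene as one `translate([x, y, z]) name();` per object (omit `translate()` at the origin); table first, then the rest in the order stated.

table();
translate([244, 78, 738]) chair();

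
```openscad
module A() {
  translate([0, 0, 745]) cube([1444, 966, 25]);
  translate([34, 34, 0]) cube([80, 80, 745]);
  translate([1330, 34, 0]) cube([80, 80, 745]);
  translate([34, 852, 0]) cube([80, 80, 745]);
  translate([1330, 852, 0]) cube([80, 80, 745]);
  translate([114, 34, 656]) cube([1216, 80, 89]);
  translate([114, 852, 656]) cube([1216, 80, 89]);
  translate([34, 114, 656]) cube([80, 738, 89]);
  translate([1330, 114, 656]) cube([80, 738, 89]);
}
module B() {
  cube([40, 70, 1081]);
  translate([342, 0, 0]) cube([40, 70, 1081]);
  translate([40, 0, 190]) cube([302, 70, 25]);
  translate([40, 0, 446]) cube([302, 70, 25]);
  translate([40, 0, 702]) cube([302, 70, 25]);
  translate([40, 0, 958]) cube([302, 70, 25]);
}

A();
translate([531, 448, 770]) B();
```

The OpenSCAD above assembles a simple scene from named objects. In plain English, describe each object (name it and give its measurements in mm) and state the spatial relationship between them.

A is a rectangular dining table. The top is 1444×966×25 mm with its upper surface at z = 770 mm. It stands on four 80×80 mm square legs, each inset 34 mm from the nearest pair of top edges, running from the floor to the underside of the top. Four apron rails, 80 mm thick and 89 mm tall, run between adjacent legs with their top edges flush with the underside of the top and their outer faces flush with the legs' outer faces.

B is a straight ladder. Two 40×70 mm vertical rails, 1081 mm tall, stand 382 mm apart (outside-to-outside) with their front faces coplanar on the −y side. 4 rungs, each 70 mm deep and 25 mm tall, span between the inner faces of the rails, front faces flush with the rails. The lowest rung's underside is at z = 190 mm and rungs are spaced 256 mm apart (underside to underside).

The ladder is on top of the table, centred.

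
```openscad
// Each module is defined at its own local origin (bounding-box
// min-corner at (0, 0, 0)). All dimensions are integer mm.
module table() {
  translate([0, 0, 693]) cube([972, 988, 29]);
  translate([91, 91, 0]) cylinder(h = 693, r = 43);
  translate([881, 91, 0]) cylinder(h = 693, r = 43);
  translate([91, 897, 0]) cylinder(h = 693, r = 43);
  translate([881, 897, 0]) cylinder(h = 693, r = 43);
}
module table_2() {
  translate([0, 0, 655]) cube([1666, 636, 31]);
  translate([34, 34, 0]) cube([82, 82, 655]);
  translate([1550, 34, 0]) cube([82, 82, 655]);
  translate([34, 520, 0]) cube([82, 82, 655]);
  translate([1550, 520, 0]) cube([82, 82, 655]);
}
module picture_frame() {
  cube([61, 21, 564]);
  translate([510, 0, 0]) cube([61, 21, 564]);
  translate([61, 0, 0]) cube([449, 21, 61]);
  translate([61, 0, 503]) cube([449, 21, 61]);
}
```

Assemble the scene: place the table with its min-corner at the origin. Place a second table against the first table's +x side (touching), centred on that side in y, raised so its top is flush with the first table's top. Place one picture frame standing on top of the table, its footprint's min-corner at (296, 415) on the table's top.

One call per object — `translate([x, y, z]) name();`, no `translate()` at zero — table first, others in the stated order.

table();
translate([972, 176, 36]) table_2();
translate([296, 415, 722]) picture_frame();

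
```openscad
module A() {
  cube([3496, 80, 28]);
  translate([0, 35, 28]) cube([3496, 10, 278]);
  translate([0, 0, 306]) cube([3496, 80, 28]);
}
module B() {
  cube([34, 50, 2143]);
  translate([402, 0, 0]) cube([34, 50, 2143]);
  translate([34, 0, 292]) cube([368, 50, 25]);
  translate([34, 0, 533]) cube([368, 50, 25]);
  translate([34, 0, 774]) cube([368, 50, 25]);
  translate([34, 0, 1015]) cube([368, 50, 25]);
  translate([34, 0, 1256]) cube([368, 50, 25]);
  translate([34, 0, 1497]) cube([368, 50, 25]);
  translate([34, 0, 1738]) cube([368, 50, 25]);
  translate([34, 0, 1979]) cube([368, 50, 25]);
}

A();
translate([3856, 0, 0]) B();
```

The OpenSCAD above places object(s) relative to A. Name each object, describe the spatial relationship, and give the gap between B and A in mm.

The ladder's nearest face is 360 mm from the I-beam's +x face.

A is an I-beam. B is a ladder. The ladder is on the floor beside the I-beam on its +x side. The gap between the ladder and the I-beam is 360 mm.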